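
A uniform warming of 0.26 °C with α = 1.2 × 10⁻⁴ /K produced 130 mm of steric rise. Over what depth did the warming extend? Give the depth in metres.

about 4170 m

H = Δh/(αΔT) = 0.13 / (1.2×10⁻⁴ × 0.26) ≈ 4167 m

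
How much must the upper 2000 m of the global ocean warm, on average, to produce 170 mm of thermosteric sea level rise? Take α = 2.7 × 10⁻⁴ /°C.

ΔT = Δh/(αH) = 0.17 / (2.7×10⁻⁴ × 2000) ≈ 0.3148 °C

ΔT ≈ 0.31 °C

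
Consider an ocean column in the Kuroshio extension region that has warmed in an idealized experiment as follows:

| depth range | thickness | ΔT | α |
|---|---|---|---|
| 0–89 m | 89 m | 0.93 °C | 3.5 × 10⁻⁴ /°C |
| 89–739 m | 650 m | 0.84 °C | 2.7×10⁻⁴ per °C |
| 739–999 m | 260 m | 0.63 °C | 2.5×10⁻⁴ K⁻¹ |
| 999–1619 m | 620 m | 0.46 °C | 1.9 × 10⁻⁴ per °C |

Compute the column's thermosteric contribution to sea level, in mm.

Δh = 270 mm

0.93 × 89 × 3.5×10⁻⁴ = 0.0289695 m
2.7×10⁻⁴ × 0.84 × 650 = 0.14742 m
739–999 m: 0.63 × 2.5×10⁻⁴ × 260 = 0.04095 m
999–1619 m: 620 × 1.9×10⁻⁴ × 0.46 = 0.054188 m
Δh = 0.0289695 + 0.14742 + 0.04095 + 0.054188 = 0.2715275 m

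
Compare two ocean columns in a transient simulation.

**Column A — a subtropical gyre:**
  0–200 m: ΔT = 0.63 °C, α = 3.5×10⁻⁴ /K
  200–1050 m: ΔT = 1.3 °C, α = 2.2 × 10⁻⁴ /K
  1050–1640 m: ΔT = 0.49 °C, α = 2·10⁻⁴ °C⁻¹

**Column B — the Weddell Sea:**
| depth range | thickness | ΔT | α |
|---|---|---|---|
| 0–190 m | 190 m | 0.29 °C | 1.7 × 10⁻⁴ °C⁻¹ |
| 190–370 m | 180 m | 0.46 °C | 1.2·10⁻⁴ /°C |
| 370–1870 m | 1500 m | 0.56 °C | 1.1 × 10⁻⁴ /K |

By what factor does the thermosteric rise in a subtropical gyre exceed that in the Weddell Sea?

a factor of 3.1

A 0.63 × 3.5×10⁻⁴ × 200 = 0.04410 m
A 200–1050 m: 850 × 1.3 × 2.2×10⁻⁴ = 0.24310 m
A 590 × 2×10⁻⁴ × 0.49 = 0.05782 m
A total: 0.34502 m
B 0–190 m: 190 × 1.7×10⁻⁴ × 0.29 = 0.009367 m
B Layer 2: 1.2×10⁻⁴ × 180 × 0.46 = 0.009936 m
B Layer 3: 1.1×10⁻⁴ × 1500 × 0.56 = 0.09240 m
B total: 0.111703 m
Ratio: 0.34502 / 0.111703 ≈ 3.089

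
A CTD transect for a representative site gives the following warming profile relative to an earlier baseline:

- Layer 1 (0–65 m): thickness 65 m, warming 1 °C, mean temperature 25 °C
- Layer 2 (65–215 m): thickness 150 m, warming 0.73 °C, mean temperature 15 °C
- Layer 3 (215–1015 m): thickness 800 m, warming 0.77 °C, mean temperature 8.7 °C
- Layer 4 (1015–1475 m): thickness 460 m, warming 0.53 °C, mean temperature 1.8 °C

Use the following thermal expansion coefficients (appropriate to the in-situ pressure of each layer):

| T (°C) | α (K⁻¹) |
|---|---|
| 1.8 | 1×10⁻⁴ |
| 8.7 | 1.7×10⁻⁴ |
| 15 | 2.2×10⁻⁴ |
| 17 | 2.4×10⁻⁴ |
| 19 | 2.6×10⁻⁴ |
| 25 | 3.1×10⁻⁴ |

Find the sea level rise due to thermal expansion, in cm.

Layer 1 at 25 °C → α = 3.1×10⁻⁴ K⁻¹
Layer 2 at 15 °C → α = 2.2×10⁻⁴ K⁻¹
Layer 3 at 8.7 °C → α = 1.7×10⁻⁴ K⁻¹
Layer 4 at 1.8 °C → α = 1×10⁻⁴ K⁻¹
0–65 m: 65 × 3.1×10⁻⁴ × 1 = 0.02015 m
Layer 2: 0.73 × 150 × 2.2×10⁻⁴ = 0.02409 m
0.77 × 1.7×10⁻⁴ × 800 = 0.10472 m
1015–1475 m: 460 × 0.53 × 1×10⁻⁴ = 0.02438 m
Δh = 0.02015 + 0.02409 + 0.10472 + 0.02438 = 0.17334 m ≈ 17.3 cm

17.3 cm of thermosteric rise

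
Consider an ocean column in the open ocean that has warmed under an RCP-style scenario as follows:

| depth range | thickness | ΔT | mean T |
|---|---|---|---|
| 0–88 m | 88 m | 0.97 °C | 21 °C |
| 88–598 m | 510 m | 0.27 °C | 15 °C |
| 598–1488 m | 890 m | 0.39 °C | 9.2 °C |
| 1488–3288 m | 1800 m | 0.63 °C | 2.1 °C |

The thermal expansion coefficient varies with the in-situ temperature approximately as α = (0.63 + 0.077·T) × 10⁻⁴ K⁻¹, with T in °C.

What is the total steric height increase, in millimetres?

Layer 1: α = (0.63 + 0.077×21)×10⁻⁴ = 2.247×10⁻⁴ K⁻¹
Layer 2: α = (0.63 + 0.077×15)×10⁻⁴ = 1.785×10⁻⁴ K⁻¹
Layer 3: α = (0.63 + 0.077×9.2)×10⁻⁴ = 1.3384×10⁻⁴ K⁻¹
Layer 4: α = (0.63 + 0.077×2.1)×10⁻⁴ = 0.7917×10⁻⁴ K⁻¹
Layer 1: 88 × 0.97 × 2.247×10⁻⁴ = 0.019180392 m
510 × 1.785×10⁻⁴ × 0.27 = 0.02457945 m
598–1488 m: 1.3384×10⁻⁴ × 0.39 × 890 = 0.046455864 m
Layer 4: 1800 × 0.63 × 0.7917×10⁻⁴ = 0.08977878 m
Δh = 0.019180392 + 0.02457945 + 0.046455864 + 0.08977878 = 0.179994486 m ≈ 180 mm

Δh ≈ 180 mm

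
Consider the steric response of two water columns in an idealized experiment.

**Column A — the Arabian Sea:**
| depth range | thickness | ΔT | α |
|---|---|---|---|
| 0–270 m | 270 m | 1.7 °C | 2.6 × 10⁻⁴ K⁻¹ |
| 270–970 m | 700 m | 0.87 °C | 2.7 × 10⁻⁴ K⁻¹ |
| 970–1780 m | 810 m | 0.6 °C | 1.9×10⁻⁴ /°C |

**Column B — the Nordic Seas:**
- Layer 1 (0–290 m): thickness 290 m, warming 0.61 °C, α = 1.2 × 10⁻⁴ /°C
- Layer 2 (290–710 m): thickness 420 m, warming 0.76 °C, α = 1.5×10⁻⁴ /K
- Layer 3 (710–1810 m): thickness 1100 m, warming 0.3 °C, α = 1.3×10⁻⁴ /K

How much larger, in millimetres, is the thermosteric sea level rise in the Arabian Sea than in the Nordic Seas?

A 2.6×10⁻⁴ × 1.7 × 270 = 0.11934 m
A 2.7×10⁻⁴ × 700 × 0.87 = 0.16443 m
A 810 × 0.6 × 1.9×10⁻⁴ = 0.09234 m
A total: 0.37611 m
B 1.2×10⁻⁴ × 0.61 × 290 = 0.021228 m
B 0.76 × 420 × 1.5×10⁻⁴ = 0.04788 m
B 0.3 × 1.3×10⁻⁴ × 1100 = 0.04290 m
B total: 0.112008 m
Difference: 0.37611 − 0.112008 = 0.264102 m

Δh_A − Δh_B ≈ 260 mm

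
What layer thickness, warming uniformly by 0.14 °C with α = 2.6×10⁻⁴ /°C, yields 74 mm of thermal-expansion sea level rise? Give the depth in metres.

H ≈ 2000 m

H = Δh/(αΔT) = 0.074 / (2.6×10⁻⁴ × 0.14) ≈ 2033 m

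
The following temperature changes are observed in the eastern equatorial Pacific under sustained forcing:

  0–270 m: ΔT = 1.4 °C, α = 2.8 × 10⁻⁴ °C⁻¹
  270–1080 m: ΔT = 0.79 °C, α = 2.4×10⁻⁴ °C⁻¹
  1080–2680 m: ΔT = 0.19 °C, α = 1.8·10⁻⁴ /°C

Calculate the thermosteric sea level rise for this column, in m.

Δh ≈ 0.314 m

270 × 1.4 × 2.8×10⁻⁴ = 0.10584 m
Layer 2: 0.79 × 810 × 2.4×10⁻⁴ = 0.153576 m
Layer 3: 1.8×10⁻⁴ × 0.19 × 1600 = 0.05472 m
Δh = 0.10584 + 0.153576 + 0.05472 = 0.314136 m ≈ 0.314 m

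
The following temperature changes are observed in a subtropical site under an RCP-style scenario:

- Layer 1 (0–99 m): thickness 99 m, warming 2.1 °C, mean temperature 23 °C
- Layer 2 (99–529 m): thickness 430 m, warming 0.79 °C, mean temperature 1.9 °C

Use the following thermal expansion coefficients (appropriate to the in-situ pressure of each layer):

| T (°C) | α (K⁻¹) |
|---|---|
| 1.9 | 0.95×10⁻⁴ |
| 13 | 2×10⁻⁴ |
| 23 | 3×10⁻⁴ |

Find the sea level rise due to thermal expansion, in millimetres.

95 mm of thermosteric rise

Layer 1 at 23 °C → α = 3×10⁻⁴ K⁻¹
Layer 2 at 1.9 °C → α = 0.95×10⁻⁴ K⁻¹
Layer 1: 99 × 3×10⁻⁴ × 2.1 = 0.06237 m
0.79 × 430 × 0.95×10⁻⁴ = 0.0322715 m
Δh = 0.06237 + 0.0322715 = 0.0946415 m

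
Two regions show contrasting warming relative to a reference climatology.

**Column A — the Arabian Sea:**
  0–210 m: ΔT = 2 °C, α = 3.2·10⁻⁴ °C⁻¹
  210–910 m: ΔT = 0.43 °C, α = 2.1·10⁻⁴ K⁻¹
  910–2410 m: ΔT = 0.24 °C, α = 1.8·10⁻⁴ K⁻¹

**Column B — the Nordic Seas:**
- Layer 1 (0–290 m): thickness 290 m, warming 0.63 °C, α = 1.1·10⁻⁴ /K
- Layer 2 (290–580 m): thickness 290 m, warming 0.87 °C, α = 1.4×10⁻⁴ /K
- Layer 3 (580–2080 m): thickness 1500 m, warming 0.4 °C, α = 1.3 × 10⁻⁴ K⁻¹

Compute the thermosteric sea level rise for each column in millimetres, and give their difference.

A 0–210 m: 210 × 3.2×10⁻⁴ × 2 = 0.13440 m
A Layer 2: 2.1×10⁻⁴ × 0.43 × 700 = 0.06321 m
A 910–2410 m: 1.8×10⁻⁴ × 0.24 × 1500 = 0.06480 m
A total: 0.26241 m
B 1.1×10⁻⁴ × 0.63 × 290 = 0.020097 m
B 0.87 × 1.4×10⁻⁴ × 290 = 0.035322 m
B 580–2080 m: 1.3×10⁻⁴ × 1500 × 0.4 = 0.07800 m
B total: 0.133419 m
Difference: 0.26241 − 0.133419 = 0.128991 m

A: 260 mm; B: 130 mm; difference 130 mm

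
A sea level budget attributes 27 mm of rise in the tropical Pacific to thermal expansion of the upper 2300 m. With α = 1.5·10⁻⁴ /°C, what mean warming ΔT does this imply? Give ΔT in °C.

ΔT ≈ 0.0783 °C

ΔT = Δh/(αH) = 0.027 / (1.5×10⁻⁴ × 2300) ≈ 0.07826 °C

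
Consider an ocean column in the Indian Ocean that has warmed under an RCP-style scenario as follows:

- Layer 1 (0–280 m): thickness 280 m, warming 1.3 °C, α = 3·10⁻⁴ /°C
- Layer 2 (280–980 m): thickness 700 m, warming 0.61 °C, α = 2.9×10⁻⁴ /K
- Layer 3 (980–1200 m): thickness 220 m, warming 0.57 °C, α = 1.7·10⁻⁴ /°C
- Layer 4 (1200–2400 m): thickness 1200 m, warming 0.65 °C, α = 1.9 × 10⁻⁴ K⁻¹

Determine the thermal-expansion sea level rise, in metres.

0.403 m of thermosteric rise

3×10⁻⁴ × 280 × 1.3 = 0.10920 m
280–980 m: 0.61 × 700 × 2.9×10⁻⁴ = 0.12383 m
220 × 0.57 × 1.7×10⁻⁴ = 0.021318 m
1200–2400 m: 0.65 × 1.9×10⁻⁴ × 1200 = 0.14820 m
Δh = 0.10920 + 0.12383 + 0.021318 + 0.14820 = 0.402548 m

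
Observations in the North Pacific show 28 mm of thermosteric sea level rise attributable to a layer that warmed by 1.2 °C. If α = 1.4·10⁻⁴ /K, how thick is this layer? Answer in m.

167 m

H = Δh/(αΔT) = 0.028 / (1.4×10⁻⁴ × 1.2) ≈ 166.7 m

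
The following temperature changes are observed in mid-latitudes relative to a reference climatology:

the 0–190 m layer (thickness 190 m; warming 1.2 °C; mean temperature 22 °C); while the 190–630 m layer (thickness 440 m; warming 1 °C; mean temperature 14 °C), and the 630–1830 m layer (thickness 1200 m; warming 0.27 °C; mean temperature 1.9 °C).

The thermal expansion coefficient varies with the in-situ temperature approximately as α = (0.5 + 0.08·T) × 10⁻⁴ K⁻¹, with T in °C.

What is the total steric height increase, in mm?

144 mm of thermosteric rise

Layer 1: α = (0.5 + 0.08×22)×10⁻⁴ = 2.26×10⁻⁴ K⁻¹
Layer 2: α = (0.5 + 0.08×14)×10⁻⁴ = 1.62×10⁻⁴ K⁻¹
Layer 3: α = (0.5 + 0.08×1.9)×10⁻⁴ = 0.652×10⁻⁴ K⁻¹
0–190 m: 190 × 1.2 × 2.26×10⁻⁴ = 0.051528 m
190–630 m: 440 × 1 × 1.62×10⁻⁴ = 0.07128 m
630–1830 m: 0.27 × 1200 × 0.652×10⁻⁴ = 0.0211248 m
Δh = 0.051528 + 0.07128 + 0.0211248 = 0.1439328 m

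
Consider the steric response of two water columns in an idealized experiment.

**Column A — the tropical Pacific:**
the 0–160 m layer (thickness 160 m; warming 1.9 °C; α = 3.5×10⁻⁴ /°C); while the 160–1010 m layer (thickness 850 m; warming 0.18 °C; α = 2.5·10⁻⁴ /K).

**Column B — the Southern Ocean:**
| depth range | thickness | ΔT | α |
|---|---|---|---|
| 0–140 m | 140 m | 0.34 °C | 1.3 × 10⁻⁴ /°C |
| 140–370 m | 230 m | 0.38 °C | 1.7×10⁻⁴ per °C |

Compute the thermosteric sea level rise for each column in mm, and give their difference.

A 0–160 m: 160 × 3.5×10⁻⁴ × 1.9 = 0.10640 m
A 160–1010 m: 850 × 2.5×10⁻⁴ × 0.18 = 0.03825 m
A total: 0.14465 m
B Layer 1: 0.34 × 140 × 1.3×10⁻⁴ = 0.006188 m
B Layer 2: 0.38 × 1.7×10⁻⁴ × 230 = 0.014858 m
B total: 0.021046 m
Difference: 0.14465 − 0.021046 = 0.123604 m

Δh_A ≈ 140 mm, Δh_B ≈ 21 mm; difference ≈ 120 mm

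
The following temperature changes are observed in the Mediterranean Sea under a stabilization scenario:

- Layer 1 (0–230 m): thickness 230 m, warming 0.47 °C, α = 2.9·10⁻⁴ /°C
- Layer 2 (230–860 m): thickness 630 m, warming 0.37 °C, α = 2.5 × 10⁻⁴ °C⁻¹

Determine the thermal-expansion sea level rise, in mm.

230 × 2.9×10⁻⁴ × 0.47 = 0.031349 m
230–860 m: 0.37 × 2.5×10⁻⁴ × 630 = 0.058275 m
Δh = 0.031349 + 0.058275 = 0.089624 m

about 89.6 mm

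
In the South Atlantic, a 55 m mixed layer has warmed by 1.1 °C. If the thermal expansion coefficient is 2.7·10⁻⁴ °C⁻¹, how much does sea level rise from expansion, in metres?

Δh = αΔT·H = 2.7×10⁻⁴ × 1.1 × 55 = 0.016335 m

0.016 m of thermosteric rise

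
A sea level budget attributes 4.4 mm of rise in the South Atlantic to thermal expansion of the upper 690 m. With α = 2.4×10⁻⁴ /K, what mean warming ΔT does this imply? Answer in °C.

0.0266 °C

ΔT = Δh/(αH) = 0.0044 / (2.4×10⁻⁴ × 690) ≈ 0.02657 °C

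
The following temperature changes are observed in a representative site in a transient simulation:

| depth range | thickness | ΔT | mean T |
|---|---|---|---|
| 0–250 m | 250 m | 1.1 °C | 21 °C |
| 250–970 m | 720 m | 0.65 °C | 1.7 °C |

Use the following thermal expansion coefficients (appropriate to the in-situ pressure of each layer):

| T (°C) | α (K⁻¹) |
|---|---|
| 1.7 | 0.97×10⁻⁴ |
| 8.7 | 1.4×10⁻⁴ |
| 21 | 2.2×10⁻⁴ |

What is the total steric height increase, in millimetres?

106 mm

Layer 1 at 21 °C → α = 2.2×10⁻⁴ K⁻¹
Layer 2 at 1.7 °C → α = 0.97×10⁻⁴ K⁻¹
Layer 1: 1.1 × 2.2×10⁻⁴ × 250 = 0.06050 m
Layer 2: 0.65 × 0.97×10⁻⁴ × 720 = 0.045396 m
Δh = 0.06050 + 0.045396 = 0.105896 m ≈ 106 mm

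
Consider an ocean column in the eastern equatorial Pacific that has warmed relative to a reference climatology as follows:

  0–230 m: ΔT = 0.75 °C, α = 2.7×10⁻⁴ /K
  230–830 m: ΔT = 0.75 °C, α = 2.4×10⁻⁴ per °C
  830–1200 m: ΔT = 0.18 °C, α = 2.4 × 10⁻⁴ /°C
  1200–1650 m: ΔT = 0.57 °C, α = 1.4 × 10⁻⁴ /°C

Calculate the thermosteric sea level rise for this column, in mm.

2.7×10⁻⁴ × 230 × 0.75 = 0.046575 m
600 × 2.4×10⁻⁴ × 0.75 = 0.10800 m
Layer 3: 0.18 × 370 × 2.4×10⁻⁴ = 0.015984 m
450 × 1.4×10⁻⁴ × 0.57 = 0.03591 m
Δh = 0.046575 + 0.10800 + 0.015984 + 0.03591 = 0.206469 m

206 mm of thermosteric rise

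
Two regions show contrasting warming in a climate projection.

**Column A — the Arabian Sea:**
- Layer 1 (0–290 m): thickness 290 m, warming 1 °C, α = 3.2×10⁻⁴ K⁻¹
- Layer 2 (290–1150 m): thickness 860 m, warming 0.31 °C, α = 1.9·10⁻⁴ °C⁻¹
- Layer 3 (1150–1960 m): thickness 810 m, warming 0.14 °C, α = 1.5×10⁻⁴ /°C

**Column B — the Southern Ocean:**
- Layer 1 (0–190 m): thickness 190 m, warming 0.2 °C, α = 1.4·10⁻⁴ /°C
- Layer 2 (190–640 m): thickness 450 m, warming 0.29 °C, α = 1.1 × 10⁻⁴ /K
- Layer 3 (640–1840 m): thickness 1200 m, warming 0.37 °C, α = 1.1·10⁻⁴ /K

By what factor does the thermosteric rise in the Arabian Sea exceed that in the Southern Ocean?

a factor of 2.3

A 0–290 m: 290 × 3.2×10⁻⁴ × 1 = 0.09280 m
A 290–1150 m: 1.9×10⁻⁴ × 0.31 × 860 = 0.050654 m
A 1.5×10⁻⁴ × 0.14 × 810 = 0.01701 m
A total: 0.160464 m
B 0–190 m: 1.4×10⁻⁴ × 0.2 × 190 = 0.00532 m
B Layer 2: 450 × 1.1×10⁻⁴ × 0.29 = 0.014355 m
B Layer 3: 0.37 × 1200 × 1.1×10⁻⁴ = 0.04884 m
B total: 0.068515 m
Ratio: 0.160464 / 0.068515 ≈ 2.342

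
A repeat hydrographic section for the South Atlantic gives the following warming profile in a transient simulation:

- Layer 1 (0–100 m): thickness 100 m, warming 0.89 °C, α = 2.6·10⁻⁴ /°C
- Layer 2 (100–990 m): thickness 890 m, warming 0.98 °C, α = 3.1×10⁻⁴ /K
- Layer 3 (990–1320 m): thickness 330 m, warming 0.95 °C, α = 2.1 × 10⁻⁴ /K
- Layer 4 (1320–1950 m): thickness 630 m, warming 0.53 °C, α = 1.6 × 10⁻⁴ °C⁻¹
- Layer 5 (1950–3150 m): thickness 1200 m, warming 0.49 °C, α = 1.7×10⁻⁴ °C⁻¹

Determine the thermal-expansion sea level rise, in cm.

Layer 1: 0.89 × 2.6×10⁻⁴ × 100 = 0.02314 m
Layer 2: 890 × 3.1×10⁻⁴ × 0.98 = 0.270382 m
990–1320 m: 2.1×10⁻⁴ × 330 × 0.95 = 0.065835 m
Layer 4: 1.6×10⁻⁴ × 0.53 × 630 = 0.053424 m
Layer 5: 0.49 × 1.7×10⁻⁴ × 1200 = 0.09996 m
Δh = 0.02314 + 0.270382 + 0.065835 + 0.053424 + 0.09996 = 0.512741 m ≈ 51.3 cm

Δh ≈ 51.3 cm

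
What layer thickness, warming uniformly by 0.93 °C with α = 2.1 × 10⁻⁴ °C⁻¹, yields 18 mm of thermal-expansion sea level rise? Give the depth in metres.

92.2 m

H = Δh/(αΔT) = 0.018 / (2.1×10⁻⁴ × 0.93) ≈ 92.17 m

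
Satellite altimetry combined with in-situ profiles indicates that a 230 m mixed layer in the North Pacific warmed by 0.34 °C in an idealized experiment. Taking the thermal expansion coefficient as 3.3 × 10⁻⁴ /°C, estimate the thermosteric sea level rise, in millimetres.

Δh = αΔT·H = 3.3×10⁻⁴ × 0.34 × 230 = 0.025806 m

26 mm of thermosteric rise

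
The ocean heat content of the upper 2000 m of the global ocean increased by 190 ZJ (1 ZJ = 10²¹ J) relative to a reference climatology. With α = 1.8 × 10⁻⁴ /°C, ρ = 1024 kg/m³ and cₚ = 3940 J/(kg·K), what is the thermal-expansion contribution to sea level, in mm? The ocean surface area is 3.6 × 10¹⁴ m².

Per unit area: Q = 190×10²¹ / (3.6×10¹⁴) ≈ 5.278×10⁸ J/m²
Δh = αQ/(ρcₚ) = 1.8×10⁻⁴ × 5.278×10⁸ / (1024 × 3940) ≈ 0.023548 m

about 23.5 mm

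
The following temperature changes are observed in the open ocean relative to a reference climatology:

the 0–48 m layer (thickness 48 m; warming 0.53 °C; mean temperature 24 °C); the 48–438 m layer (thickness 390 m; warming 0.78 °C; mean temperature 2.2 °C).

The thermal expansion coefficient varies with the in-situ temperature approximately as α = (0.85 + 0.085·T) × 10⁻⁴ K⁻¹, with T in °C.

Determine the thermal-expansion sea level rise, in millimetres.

38.9 mm of thermosteric rise

Layer 1: α = (0.85 + 0.085×24)×10⁻⁴ = 2.89×10⁻⁴ K⁻¹
Layer 2: α = (0.85 + 0.085×2.2)×10⁻⁴ = 1.037×10⁻⁴ K⁻¹
0.53 × 2.89×10⁻⁴ × 48 = 0.00735216 m
390 × 1.037×10⁻⁴ × 0.78 = 0.03154554 m
Δh = 0.00735216 + 0.03154554 = 0.0388977 m ≈ 38.9 mm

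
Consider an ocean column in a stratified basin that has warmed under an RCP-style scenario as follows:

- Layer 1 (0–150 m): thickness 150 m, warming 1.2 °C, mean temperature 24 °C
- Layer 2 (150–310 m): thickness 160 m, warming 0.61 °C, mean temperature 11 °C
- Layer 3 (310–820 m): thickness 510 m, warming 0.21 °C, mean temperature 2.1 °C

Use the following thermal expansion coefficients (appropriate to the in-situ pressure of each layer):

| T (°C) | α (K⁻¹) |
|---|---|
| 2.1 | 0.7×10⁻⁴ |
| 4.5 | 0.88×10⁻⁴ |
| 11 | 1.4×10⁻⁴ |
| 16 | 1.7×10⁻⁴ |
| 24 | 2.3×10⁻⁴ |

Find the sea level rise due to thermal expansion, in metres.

about 0.063 m

Layer 1 at 24 °C → α = 2.3×10⁻⁴ K⁻¹
Layer 2 at 11 °C → α = 1.4×10⁻⁴ K⁻¹
Layer 3 at 2.1 °C → α = 0.7×10⁻⁴ K⁻¹
Layer 1: 1.2 × 150 × 2.3×10⁻⁴ = 0.04140 m
Layer 2: 0.61 × 1.4×10⁻⁴ × 160 = 0.013664 m
0.7×10⁻⁴ × 510 × 0.21 = 0.007497 m
Δh = 0.04140 + 0.013664 + 0.007497 = 0.062561 m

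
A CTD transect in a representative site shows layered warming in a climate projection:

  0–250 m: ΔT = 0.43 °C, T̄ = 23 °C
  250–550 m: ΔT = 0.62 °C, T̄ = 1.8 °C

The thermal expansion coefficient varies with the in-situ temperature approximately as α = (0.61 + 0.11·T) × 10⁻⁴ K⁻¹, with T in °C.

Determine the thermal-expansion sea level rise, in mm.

48.8 mm

Layer 1: α = (0.61 + 0.11×23)×10⁻⁴ = 3.14×10⁻⁴ K⁻¹
Layer 2: α = (0.61 + 0.11×1.8)×10⁻⁴ = 0.808×10⁻⁴ K⁻¹
Layer 1: 3.14×10⁻⁴ × 250 × 0.43 = 0.033755 m
250–550 m: 0.808×10⁻⁴ × 300 × 0.62 = 0.0150288 m
Δh = 0.033755 + 0.0150288 = 0.0487838 m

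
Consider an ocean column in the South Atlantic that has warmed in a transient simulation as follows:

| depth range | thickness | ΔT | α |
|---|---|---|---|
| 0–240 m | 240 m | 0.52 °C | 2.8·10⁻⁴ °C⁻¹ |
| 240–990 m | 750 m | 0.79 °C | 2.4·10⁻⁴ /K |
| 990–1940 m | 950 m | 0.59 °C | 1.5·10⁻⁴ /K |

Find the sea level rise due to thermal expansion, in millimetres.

260 mm of thermosteric rise

Layer 1: 0.52 × 2.8×10⁻⁴ × 240 = 0.034944 m
240–990 m: 750 × 0.79 × 2.4×10⁻⁴ = 0.14220 m
Layer 3: 950 × 1.5×10⁻⁴ × 0.59 = 0.084075 m
Δh = 0.034944 + 0.14220 + 0.084075 = 0.261219 m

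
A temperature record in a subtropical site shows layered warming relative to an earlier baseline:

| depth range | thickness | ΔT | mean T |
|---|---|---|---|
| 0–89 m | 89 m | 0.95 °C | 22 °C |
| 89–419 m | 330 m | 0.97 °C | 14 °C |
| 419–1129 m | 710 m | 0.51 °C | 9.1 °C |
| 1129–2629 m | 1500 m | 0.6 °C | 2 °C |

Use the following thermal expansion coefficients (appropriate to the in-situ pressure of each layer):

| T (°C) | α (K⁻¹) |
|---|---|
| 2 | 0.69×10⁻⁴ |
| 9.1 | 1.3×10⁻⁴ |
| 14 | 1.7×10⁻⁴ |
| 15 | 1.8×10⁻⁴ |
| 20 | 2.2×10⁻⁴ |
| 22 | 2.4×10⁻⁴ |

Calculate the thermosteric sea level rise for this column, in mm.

Δh = 184 mm

Layer 1 at 22 °C → α = 2.4×10⁻⁴ K⁻¹
Layer 2 at 14 °C → α = 1.7×10⁻⁴ K⁻¹
Layer 3 at 9.1 °C → α = 1.3×10⁻⁴ K⁻¹
Layer 4 at 2 °C → α = 0.69×10⁻⁴ K⁻¹
0.95 × 2.4×10⁻⁴ × 89 = 0.020292 m
1.7×10⁻⁴ × 0.97 × 330 = 0.054417 m
419–1129 m: 1.3×10⁻⁴ × 0.51 × 710 = 0.047073 m
1500 × 0.69×10⁻⁴ × 0.6 = 0.06210 m
Δh = 0.020292 + 0.054417 + 0.047073 + 0.06210 = 0.183882 m ≈ 184 mm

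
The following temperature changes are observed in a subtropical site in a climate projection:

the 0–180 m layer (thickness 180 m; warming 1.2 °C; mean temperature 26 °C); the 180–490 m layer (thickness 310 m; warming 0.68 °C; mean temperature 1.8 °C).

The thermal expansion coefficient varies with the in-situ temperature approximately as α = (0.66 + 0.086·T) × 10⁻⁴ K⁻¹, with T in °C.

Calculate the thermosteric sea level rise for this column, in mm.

Δh ≈ 80 mm

Layer 1: α = (0.66 + 0.086×26)×10⁻⁴ = 2.896×10⁻⁴ K⁻¹
Layer 2: α = (0.66 + 0.086×1.8)×10⁻⁴ = 0.8148×10⁻⁴ K⁻¹
Layer 1: 1.2 × 2.896×10⁻⁴ × 180 = 0.0625536 m
310 × 0.8148×10⁻⁴ × 0.68 = 0.017175984 m
Δh = 0.0625536 + 0.017175984 = 0.079729584 m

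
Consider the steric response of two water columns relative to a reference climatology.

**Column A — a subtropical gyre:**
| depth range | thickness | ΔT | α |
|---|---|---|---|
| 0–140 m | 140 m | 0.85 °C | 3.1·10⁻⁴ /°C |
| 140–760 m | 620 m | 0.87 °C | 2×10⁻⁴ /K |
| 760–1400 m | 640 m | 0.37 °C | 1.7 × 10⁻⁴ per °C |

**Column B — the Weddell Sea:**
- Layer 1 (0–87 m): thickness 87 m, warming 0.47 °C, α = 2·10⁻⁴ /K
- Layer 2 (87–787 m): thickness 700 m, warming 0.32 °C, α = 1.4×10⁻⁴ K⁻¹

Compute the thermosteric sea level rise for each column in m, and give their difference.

Δh_A ≈ 0.19 m, Δh_B ≈ 0.040 m; difference ≈ 0.15 m

A 140 × 3.1×10⁻⁴ × 0.85 = 0.03689 m
A 620 × 2×10⁻⁴ × 0.87 = 0.10788 m
A 0.37 × 1.7×10⁻⁴ × 640 = 0.040256 m
A total: 0.185026 m
B Layer 1: 87 × 0.47 × 2×10⁻⁴ = 0.008178 m
B 87–787 m: 1.4×10⁻⁴ × 700 × 0.32 = 0.03136 m
B total: 0.039538 m
Difference: 0.185026 − 0.039538 = 0.145488 m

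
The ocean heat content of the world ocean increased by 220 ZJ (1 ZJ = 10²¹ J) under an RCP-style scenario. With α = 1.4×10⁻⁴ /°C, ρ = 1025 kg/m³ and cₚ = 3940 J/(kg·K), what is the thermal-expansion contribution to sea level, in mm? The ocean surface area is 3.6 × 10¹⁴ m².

21.2 mm

Per unit area: Q = 220×10²¹ / (3.6×10¹⁴) ≈ 6.111×10⁸ J/m²
Δh = αQ/(ρcₚ) = 1.4×10⁻⁴ × 6.111×10⁸ / (1025 × 3940) ≈ 0.021185 m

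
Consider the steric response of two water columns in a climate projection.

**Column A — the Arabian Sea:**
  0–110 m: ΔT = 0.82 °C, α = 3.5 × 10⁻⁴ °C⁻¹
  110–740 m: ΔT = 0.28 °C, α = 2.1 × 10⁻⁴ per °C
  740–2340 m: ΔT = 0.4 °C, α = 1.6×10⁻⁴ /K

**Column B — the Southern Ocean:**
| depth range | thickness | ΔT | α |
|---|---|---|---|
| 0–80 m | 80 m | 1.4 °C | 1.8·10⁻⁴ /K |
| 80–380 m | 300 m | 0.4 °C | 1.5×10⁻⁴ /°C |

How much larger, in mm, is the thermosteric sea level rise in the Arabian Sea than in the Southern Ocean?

A Layer 1: 0.82 × 110 × 3.5×10⁻⁴ = 0.03157 m
A 0.28 × 2.1×10⁻⁴ × 630 = 0.037044 m
A Layer 3: 1.6×10⁻⁴ × 1600 × 0.4 = 0.10240 m
A total: 0.171014 m
B Layer 1: 1.8×10⁻⁴ × 80 × 1.4 = 0.02016 m
B 80–380 m: 1.5×10⁻⁴ × 300 × 0.4 = 0.01800 m
B total: 0.03816 m
Difference: 0.171014 − 0.03816 = 0.132854 m

130 mm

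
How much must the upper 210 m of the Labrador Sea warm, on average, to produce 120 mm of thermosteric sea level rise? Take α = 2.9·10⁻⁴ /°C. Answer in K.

ΔT = Δh/(αH) = 0.12 / (2.9×10⁻⁴ × 210) ≈ 1.970 K

about 1.97 K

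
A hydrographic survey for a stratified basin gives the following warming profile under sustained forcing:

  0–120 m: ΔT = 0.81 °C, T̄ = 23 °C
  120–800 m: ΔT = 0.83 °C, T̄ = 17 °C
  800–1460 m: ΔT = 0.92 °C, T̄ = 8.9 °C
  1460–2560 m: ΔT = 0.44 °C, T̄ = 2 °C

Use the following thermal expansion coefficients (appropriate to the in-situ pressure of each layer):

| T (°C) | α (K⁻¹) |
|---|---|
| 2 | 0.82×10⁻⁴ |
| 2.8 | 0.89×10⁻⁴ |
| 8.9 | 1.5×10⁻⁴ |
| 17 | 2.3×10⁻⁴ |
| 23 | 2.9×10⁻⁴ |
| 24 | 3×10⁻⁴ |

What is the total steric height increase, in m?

Layer 1 at 23 °C → α = 2.9×10⁻⁴ K⁻¹
Layer 2 at 17 °C → α = 2.3×10⁻⁴ K⁻¹
Layer 3 at 8.9 °C → α = 1.5×10⁻⁴ K⁻¹
Layer 4 at 2 °C → α = 0.82×10⁻⁴ K⁻¹
Layer 1: 120 × 0.81 × 2.9×10⁻⁴ = 0.028188 m
Layer 2: 680 × 2.3×10⁻⁴ × 0.83 = 0.129812 m
800–1460 m: 1.5×10⁻⁴ × 660 × 0.92 = 0.09108 m
1460–2560 m: 0.82×10⁻⁴ × 1100 × 0.44 = 0.039688 m
Δh = 0.028188 + 0.129812 + 0.09108 + 0.039688 = 0.288768 m ≈ 0.29 m

Δh = 0.29 m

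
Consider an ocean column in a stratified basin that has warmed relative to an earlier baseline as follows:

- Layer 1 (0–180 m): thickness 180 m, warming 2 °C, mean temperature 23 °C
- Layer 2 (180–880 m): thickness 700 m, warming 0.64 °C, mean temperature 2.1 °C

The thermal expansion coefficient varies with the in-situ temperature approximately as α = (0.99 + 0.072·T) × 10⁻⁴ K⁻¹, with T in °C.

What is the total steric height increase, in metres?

Layer 1: α = (0.99 + 0.072×23)×10⁻⁴ = 2.646×10⁻⁴ K⁻¹
Layer 2: α = (0.99 + 0.072×2.1)×10⁻⁴ = 1.1412×10⁻⁴ K⁻¹
0–180 m: 2.646×10⁻⁴ × 2 × 180 = 0.095256 m
180–880 m: 700 × 0.64 × 1.1412×10⁻⁴ = 0.05112576 m
Δh = 0.095256 + 0.05112576 = 0.14638176 m ≈ 0.15 m

about 0.15 m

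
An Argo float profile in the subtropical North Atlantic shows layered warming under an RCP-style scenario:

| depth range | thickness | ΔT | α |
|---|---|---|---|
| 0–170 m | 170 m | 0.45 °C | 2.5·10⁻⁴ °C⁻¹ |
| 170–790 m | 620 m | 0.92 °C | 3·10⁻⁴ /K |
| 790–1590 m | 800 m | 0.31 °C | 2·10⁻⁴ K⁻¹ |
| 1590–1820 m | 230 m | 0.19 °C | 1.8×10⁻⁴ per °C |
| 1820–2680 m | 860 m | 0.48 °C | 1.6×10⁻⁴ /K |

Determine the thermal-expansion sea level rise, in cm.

Δh = 31.4 cm

0–170 m: 2.5×10⁻⁴ × 0.45 × 170 = 0.019125 m
170–790 m: 620 × 3×10⁻⁴ × 0.92 = 0.17112 m
790–1590 m: 800 × 2×10⁻⁴ × 0.31 = 0.04960 m
0.19 × 230 × 1.8×10⁻⁴ = 0.007866 m
Layer 5: 0.48 × 860 × 1.6×10⁻⁴ = 0.066048 m
Δh = 0.019125 + 0.17112 + 0.04960 + 0.007866 + 0.066048 = 0.313759 m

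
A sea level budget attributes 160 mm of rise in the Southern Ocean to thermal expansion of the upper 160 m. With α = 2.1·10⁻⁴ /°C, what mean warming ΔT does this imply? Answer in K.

ΔT ≈ 4.76 K

ΔT = Δh/(αH) = 0.16 / (2.1×10⁻⁴ × 160) ≈ 4.762 K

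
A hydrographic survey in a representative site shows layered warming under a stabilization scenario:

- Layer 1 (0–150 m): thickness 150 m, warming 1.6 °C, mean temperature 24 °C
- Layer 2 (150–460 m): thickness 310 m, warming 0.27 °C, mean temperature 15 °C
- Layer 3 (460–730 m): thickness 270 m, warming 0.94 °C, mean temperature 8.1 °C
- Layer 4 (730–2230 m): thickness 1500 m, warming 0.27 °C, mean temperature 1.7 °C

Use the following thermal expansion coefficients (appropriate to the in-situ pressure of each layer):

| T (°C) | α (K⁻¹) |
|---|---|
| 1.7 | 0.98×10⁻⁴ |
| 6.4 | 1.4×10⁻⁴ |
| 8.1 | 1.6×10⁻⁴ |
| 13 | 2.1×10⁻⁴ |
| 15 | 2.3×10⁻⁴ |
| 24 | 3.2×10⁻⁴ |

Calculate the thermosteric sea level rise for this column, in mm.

Layer 1 at 24 °C → α = 3.2×10⁻⁴ K⁻¹
Layer 2 at 15 °C → α = 2.3×10⁻⁴ K⁻¹
Layer 3 at 8.1 °C → α = 1.6×10⁻⁴ K⁻¹
Layer 4 at 1.7 °C → α = 0.98×10⁻⁴ K⁻¹
0–150 m: 3.2×10⁻⁴ × 1.6 × 150 = 0.07680 m
150–460 m: 2.3×10⁻⁴ × 0.27 × 310 = 0.019251 m
1.6×10⁻⁴ × 270 × 0.94 = 0.040608 m
0.27 × 1500 × 0.98×10⁻⁴ = 0.03969 m
Δh = 0.07680 + 0.019251 + 0.040608 + 0.03969 = 0.176349 m

Δh = 176 mm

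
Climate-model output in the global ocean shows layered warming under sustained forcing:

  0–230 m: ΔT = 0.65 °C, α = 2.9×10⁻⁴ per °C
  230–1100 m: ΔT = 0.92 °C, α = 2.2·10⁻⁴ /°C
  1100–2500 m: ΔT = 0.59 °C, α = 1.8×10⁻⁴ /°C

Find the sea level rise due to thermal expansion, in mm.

368 mm of thermosteric rise

Layer 1: 230 × 0.65 × 2.9×10⁻⁴ = 0.043355 m
Layer 2: 0.92 × 870 × 2.2×10⁻⁴ = 0.176088 m
1100–2500 m: 0.59 × 1400 × 1.8×10⁻⁴ = 0.14868 m
Δh = 0.043355 + 0.176088 + 0.14868 = 0.368123 m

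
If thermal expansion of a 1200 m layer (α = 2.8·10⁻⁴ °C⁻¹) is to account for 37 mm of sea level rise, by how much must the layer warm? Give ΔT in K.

ΔT = Δh/(αH) = 0.037 / (2.8×10⁻⁴ × 1200) ≈ 0.1101 K

ΔT ≈ 0.11 K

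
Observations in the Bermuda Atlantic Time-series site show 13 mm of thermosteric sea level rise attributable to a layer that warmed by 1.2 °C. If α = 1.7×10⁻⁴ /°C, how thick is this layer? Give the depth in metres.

about 63.7 m

H = Δh/(αΔT) = 0.013 / (1.7×10⁻⁴ × 1.2) ≈ 63.73 m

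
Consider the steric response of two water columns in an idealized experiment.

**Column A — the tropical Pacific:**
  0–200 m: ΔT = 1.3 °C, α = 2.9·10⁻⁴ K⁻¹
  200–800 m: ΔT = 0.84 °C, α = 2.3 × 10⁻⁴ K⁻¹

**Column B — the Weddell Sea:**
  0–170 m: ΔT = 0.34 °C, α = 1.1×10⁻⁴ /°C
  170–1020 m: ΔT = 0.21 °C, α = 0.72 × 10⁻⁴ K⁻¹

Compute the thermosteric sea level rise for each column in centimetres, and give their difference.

A: 19 cm; B: 1.9 cm; difference 17 cm

A 0–200 m: 1.3 × 200 × 2.9×10⁻⁴ = 0.07540 m
A 600 × 2.3×10⁻⁴ × 0.84 = 0.11592 m
A total: 0.19132 m
B 170 × 1.1×10⁻⁴ × 0.34 = 0.006358 m
B Layer 2: 0.21 × 850 × 0.72×10⁻⁴ = 0.012852 m
B total: 0.01921 m
Difference: 0.19132 − 0.01921 = 0.17211 m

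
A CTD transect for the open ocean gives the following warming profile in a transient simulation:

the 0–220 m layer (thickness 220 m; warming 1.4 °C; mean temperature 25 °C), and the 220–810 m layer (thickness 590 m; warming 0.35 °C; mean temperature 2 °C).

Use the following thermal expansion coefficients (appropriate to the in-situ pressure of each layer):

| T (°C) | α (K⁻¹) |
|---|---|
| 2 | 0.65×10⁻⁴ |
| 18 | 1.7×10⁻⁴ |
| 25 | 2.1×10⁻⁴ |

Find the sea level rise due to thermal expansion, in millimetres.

Δh ≈ 78.1 mm

Layer 1 at 25 °C → α = 2.1×10⁻⁴ K⁻¹
Layer 2 at 2 °C → α = 0.65×10⁻⁴ K⁻¹
220 × 1.4 × 2.1×10⁻⁴ = 0.06468 m
Layer 2: 0.65×10⁻⁴ × 590 × 0.35 = 0.0134225 m
Δh = 0.06468 + 0.0134225 = 0.0781025 m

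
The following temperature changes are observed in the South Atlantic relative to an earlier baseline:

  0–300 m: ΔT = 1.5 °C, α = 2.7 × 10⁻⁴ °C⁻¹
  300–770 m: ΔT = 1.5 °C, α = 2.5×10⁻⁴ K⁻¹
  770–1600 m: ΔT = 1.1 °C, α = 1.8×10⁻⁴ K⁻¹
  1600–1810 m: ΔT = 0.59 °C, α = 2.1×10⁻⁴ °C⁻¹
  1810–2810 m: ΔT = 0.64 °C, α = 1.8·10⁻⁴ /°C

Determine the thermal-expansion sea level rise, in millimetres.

300 × 1.5 × 2.7×10⁻⁴ = 0.12150 m
300–770 m: 1.5 × 470 × 2.5×10⁻⁴ = 0.17625 m
770–1600 m: 830 × 1.8×10⁻⁴ × 1.1 = 0.16434 m
1600–1810 m: 0.59 × 2.1×10⁻⁴ × 210 = 0.026019 m
Layer 5: 1000 × 1.8×10⁻⁴ × 0.64 = 0.11520 m
Δh = 0.12150 + 0.17625 + 0.16434 + 0.026019 + 0.11520 = 0.603309 m

Δh = 600 mm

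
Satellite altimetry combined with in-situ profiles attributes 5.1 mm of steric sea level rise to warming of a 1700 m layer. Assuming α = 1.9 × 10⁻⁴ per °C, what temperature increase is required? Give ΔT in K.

0.0158 K

ΔT = Δh/(αH) = 0.0051 / (1.9×10⁻⁴ × 1700) ≈ 0.01579 K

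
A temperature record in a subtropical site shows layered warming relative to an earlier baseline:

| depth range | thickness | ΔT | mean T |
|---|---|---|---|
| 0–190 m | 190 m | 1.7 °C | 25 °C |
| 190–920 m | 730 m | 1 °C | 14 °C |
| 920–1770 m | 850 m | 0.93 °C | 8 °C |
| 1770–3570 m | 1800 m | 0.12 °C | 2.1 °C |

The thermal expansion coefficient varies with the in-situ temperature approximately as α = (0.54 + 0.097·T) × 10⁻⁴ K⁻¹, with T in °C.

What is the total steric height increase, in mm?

Layer 1: α = (0.54 + 0.097×25)×10⁻⁴ = 2.965×10⁻⁴ K⁻¹
Layer 2: α = (0.54 + 0.097×14)×10⁻⁴ = 1.898×10⁻⁴ K⁻¹
Layer 3: α = (0.54 + 0.097×8)×10⁻⁴ = 1.316×10⁻⁴ K⁻¹
Layer 4: α = (0.54 + 0.097×2.1)×10⁻⁴ = 0.7437×10⁻⁴ K⁻¹
1.7 × 190 × 2.965×10⁻⁴ = 0.0957695 m
190–920 m: 1 × 1.898×10⁻⁴ × 730 = 0.138554 m
850 × 1.316×10⁻⁴ × 0.93 = 0.1040298 m
Layer 4: 0.12 × 1800 × 0.7437×10⁻⁴ = 0.01606392 m
Δh = 0.0957695 + 0.138554 + 0.1040298 + 0.01606392 = 0.35441722 m ≈ 354 mm

354 mm of thermosteric rise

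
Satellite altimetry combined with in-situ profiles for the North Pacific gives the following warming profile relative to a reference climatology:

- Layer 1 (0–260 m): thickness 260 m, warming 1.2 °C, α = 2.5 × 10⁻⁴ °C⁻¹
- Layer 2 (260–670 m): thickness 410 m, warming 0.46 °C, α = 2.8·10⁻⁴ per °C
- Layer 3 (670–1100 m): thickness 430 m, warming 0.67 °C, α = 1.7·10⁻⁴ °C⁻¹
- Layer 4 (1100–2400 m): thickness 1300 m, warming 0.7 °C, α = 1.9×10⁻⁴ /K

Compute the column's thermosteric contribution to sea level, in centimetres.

1.2 × 2.5×10⁻⁴ × 260 = 0.07800 m
260–670 m: 410 × 2.8×10⁻⁴ × 0.46 = 0.052808 m
670–1100 m: 0.67 × 1.7×10⁻⁴ × 430 = 0.048977 m
1100–2400 m: 1300 × 1.9×10⁻⁴ × 0.7 = 0.17290 m
Δh = 0.07800 + 0.052808 + 0.048977 + 0.17290 = 0.352685 m ≈ 35.3 cm

35.3 cm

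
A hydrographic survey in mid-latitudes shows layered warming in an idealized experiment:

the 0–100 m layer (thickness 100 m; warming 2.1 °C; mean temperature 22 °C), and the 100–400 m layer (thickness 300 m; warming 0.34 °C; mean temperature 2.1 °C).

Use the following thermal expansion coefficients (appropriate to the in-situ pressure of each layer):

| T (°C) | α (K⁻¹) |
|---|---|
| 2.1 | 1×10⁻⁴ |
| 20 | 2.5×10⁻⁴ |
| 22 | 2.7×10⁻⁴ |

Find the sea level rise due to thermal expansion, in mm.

Layer 1 at 22 °C → α = 2.7×10⁻⁴ K⁻¹
Layer 2 at 2.1 °C → α = 1×10⁻⁴ K⁻¹
2.7×10⁻⁴ × 100 × 2.1 = 0.05670 m
100–400 m: 0.34 × 300 × 1×10⁻⁴ = 0.01020 m
Δh = 0.05670 + 0.01020 = 0.06690 m

66.9 mm of thermosteric rise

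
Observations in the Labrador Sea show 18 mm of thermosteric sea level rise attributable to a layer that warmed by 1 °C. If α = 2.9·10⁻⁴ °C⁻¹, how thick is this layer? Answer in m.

about 62.1 m

H = Δh/(αΔT) = 0.018 / (2.9×10⁻⁴ × 1) ≈ 62.07 m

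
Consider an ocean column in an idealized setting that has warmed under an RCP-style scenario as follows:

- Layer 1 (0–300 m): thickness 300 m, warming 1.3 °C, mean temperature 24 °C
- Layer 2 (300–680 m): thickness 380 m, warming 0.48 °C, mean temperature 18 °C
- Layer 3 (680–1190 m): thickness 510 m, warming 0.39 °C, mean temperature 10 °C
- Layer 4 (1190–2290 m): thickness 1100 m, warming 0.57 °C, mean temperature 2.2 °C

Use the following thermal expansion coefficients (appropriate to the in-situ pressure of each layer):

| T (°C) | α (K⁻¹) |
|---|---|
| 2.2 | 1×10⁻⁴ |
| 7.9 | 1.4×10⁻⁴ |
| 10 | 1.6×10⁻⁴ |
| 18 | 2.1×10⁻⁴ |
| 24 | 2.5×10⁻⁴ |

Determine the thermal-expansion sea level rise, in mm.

230 mm of thermosteric rise

Layer 1 at 24 °C → α = 2.5×10⁻⁴ K⁻¹
Layer 2 at 18 °C → α = 2.1×10⁻⁴ K⁻¹
Layer 3 at 10 °C → α = 1.6×10⁻⁴ K⁻¹
Layer 4 at 2.2 °C → α = 1×10⁻⁴ K⁻¹
1.3 × 300 × 2.5×10⁻⁴ = 0.09750 m
300–680 m: 0.48 × 2.1×10⁻⁴ × 380 = 0.038304 m
1.6×10⁻⁴ × 510 × 0.39 = 0.031824 m
1×10⁻⁴ × 1100 × 0.57 = 0.06270 m
Δh = 0.09750 + 0.038304 + 0.031824 + 0.06270 = 0.230328 m ≈ 230 mm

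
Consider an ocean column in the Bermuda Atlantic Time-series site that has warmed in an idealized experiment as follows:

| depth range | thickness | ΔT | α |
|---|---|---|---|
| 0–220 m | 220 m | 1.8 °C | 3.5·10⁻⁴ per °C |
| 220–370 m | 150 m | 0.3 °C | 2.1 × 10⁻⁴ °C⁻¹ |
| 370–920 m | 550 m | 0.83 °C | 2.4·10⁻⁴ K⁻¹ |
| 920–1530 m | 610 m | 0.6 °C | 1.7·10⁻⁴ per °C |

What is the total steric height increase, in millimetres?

Layer 1: 1.8 × 3.5×10⁻⁴ × 220 = 0.13860 m
220–370 m: 0.3 × 2.1×10⁻⁴ × 150 = 0.00945 m
550 × 2.4×10⁻⁴ × 0.83 = 0.10956 m
0.6 × 610 × 1.7×10⁻⁴ = 0.06222 m
Δh = 0.13860 + 0.00945 + 0.10956 + 0.06222 = 0.31983 m

about 320 mm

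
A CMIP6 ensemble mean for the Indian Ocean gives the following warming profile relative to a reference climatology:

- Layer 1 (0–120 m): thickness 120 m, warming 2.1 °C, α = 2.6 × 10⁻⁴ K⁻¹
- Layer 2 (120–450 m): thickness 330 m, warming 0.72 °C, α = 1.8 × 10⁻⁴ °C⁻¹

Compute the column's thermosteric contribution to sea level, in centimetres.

about 10.8 cm

Layer 1: 2.6×10⁻⁴ × 120 × 2.1 = 0.06552 m
Layer 2: 0.72 × 1.8×10⁻⁴ × 330 = 0.042768 m
Δh = 0.06552 + 0.042768 = 0.108288 m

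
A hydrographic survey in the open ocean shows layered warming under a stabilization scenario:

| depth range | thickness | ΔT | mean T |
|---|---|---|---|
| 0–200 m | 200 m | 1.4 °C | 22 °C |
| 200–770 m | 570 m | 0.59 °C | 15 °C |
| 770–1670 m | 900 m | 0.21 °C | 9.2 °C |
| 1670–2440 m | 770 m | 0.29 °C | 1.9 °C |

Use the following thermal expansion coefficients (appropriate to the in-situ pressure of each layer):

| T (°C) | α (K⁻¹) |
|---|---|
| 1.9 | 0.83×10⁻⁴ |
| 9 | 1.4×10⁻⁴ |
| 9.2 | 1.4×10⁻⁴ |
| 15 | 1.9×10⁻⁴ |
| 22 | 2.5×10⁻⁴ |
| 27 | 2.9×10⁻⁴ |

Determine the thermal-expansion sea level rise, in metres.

Layer 1 at 22 °C → α = 2.5×10⁻⁴ K⁻¹
Layer 2 at 15 °C → α = 1.9×10⁻⁴ K⁻¹
Layer 3 at 9.2 °C → α = 1.4×10⁻⁴ K⁻¹
Layer 4 at 1.9 °C → α = 0.83×10⁻⁴ K⁻¹
0–200 m: 1.4 × 200 × 2.5×10⁻⁴ = 0.07000 m
Layer 2: 0.59 × 570 × 1.9×10⁻⁴ = 0.063897 m
Layer 3: 1.4×10⁻⁴ × 900 × 0.21 = 0.02646 m
Layer 4: 0.29 × 0.83×10⁻⁴ × 770 = 0.0185339 m
Δh = 0.07000 + 0.063897 + 0.02646 + 0.0185339 = 0.1788909 m

Δh = 0.179 m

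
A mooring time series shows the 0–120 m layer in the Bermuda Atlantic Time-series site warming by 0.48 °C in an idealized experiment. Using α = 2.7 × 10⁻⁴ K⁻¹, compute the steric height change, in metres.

about 0.016 m

Δh = αΔT·H = 2.7×10⁻⁴ × 0.48 × 120 = 0.015552 m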